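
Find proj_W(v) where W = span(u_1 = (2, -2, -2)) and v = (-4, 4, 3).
proj_W(v) = (-11/3, 11/3, 11/3)

Set up U = [u_1 | ... | u_1] ∈ R^(3×1). The projector onto W = col(U) is P = U (U^T U)^(-1) U^T.
Compute U^T U =
  [12],
and U^T v = (-22).
Solve U^T U · c = U^T v for the coefficients: c = (-11/6). The projection is proj_W(v) = U c.
Check: (v - proj_W(v)) · u_1 = 0  (should be 0).
Result: proj_W(v) = (-11/3, 11/3, 11/3).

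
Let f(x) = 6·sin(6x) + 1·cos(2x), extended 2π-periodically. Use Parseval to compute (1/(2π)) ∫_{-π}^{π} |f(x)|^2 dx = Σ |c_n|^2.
Σ |c_n|^2 = 37/2

Expand |f|^2 and use orthogonality of {sin(nx), cos(mx)} on [-π, π]:
  ∫_{-π}^{π} sin(nx)^2 dx = π, ∫ cos(mx)^2 dx = π, and cross terms integrate to 0.
So ∫_{-π}^{π} f(x)^2 dx = 6^2 · π + 1^2 · π = (36 + 1)π.
Divide by 2π: (36 + 1)/2 = 37/2.
By Parseval, this equals Σ |c_n|^2.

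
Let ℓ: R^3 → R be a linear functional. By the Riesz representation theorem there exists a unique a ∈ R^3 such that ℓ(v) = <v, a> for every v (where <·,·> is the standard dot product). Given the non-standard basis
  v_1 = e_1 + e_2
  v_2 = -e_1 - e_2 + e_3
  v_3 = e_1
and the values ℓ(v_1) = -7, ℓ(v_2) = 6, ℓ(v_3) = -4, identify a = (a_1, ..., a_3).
a = (-4, -3, -1)

Write a = (a_1, ..., a_3) in the standard basis. For each basis vector v_i, ℓ(v_i) = <v_i, a> is a linear equation in the a_j's. Collect the n equations into a matrix system V a = ℓ, where row i of V is v_i (expressed in the standard basis). Since V is invertible (lower-triangular with 1s on the diagonal, up to permutation), solve by back-substitution:
  V =
[[1, 1, 0],
 [-1, -1, 1],
 [1, 0, 0]]
  V a = (-7, 6, -4)
Solving gives a = (-4, -3, -1).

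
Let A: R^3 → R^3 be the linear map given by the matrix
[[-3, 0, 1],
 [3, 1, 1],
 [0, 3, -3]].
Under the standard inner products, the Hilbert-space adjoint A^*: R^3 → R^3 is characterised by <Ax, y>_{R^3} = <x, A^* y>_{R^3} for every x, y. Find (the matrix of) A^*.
A^* = A^T =
[[-3, 3, 0],
 [0, 1, 3],
 [1, 1, -3]]

For real matrices with standard dot products, the defining identity <Ax, y> = <x, A^* y> gives (Ax)^T y = x^T (A^*) y, i.e. x^T A^T y = x^T (A^*) y. Since this holds for all x, y, we must have A^* = A^T. Therefore
A^* =
[[-3, 3, 0],
 [0, 1, 3],
 [1, 1, -3]].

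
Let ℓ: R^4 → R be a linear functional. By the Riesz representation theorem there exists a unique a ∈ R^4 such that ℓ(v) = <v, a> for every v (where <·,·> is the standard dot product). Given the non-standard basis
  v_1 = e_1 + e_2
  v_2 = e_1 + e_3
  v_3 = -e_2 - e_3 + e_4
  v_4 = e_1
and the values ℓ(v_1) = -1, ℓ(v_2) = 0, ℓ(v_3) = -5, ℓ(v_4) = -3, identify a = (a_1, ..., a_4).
a = (-3, 2, 3, 0)

Write a = (a_1, ..., a_4) in the standard basis. For each basis vector v_i, ℓ(v_i) = <v_i, a> is a linear equation in the a_j's. Collect the n equations into a matrix system V a = ℓ, where row i of V is v_i (expressed in the standard basis). Since V is invertible (lower-triangular with 1s on the diagonal, up to permutation), solve by back-substitution:
  V =
[[1, 1, 0, 0],
 [1, 0, 1, 0],
 [0, -1, -1, 1],
 [1, 0, 0, 0]]
  V a = (-1, 0, -5, -3)
Solving gives a = (-3, 2, 3, 0).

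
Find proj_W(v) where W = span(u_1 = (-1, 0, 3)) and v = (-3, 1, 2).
proj_W(v) = (-9/10, 0, 27/10)

Set up U = [u_1 | ... | u_1] ∈ R^(3×1). The projector onto W = col(U) is P = U (U^T U)^(-1) U^T.
Compute U^T U =
  [10],
and U^T v = (9).
Solve U^T U · c = U^T v for the coefficients: c = (9/10). The projection is proj_W(v) = U c.
Check: (v - proj_W(v)) · u_1 = 0  (should be 0).
Result: proj_W(v) = (-9/10, 0, 27/10).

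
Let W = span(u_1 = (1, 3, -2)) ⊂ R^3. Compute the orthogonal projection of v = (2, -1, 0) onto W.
proj_W(v) = (-1/14, -3/14, 1/7)

Set up U = [u_1 | ... | u_1] ∈ R^(3×1). The projector onto W = col(U) is P = U (U^T U)^(-1) U^T.
Compute U^T U =
  [14],
and U^T v = (-1).
Solve U^T U · c = U^T v for the coefficients: c = (-1/14). The projection is proj_W(v) = U c.
Check: (v - proj_W(v)) · u_1 = 0  (should be 0).
Result: proj_W(v) = (-1/14, -3/14, 1/7).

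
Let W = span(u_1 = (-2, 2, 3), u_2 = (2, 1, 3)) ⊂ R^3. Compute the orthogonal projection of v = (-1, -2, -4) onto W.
proj_W(v) = (-20/21, -38/21, -86/21)

Set up U = [u_1 | ... | u_2] ∈ R^(3×2). The projector onto W = col(U) is P = U (U^T U)^(-1) U^T.
Compute U^T U =
  [17, 7]
  [7, 14],
and U^T v = (-14, -16).
Solve U^T U · c = U^T v for the coefficients: c = (-4/9, -58/63). The projection is proj_W(v) = U c.
Check: (v - proj_W(v)) · u_1 = 0  (should be 0).
Check: (v - proj_W(v)) · u_2 = 0  (should be 0).
Result: proj_W(v) = (-20/21, -38/21, -86/21).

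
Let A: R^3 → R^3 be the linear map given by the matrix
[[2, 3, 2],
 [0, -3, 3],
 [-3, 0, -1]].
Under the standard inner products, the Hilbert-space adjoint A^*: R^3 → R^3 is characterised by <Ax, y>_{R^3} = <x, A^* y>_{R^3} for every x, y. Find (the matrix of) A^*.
A^* = A^T =
[[2, 0, -3],
 [3, -3, 0],
 [2, 3, -1]]

For real matrices with standard dot products, the defining identity <Ax, y> = <x, A^* y> gives (Ax)^T y = x^T (A^*) y, i.e. x^T A^T y = x^T (A^*) y. Since this holds for all x, y, we must have A^* = A^T. Therefore
A^* =
[[2, 0, -3],
 [3, -3, 0],
 [2, 3, -1]].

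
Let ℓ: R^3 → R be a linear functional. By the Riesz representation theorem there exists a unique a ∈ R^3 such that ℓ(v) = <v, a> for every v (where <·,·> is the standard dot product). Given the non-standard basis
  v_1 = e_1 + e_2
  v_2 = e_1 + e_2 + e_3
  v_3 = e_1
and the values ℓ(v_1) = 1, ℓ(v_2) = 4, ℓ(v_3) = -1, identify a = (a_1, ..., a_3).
a = (-1, 2, 3)

Write a = (a_1, ..., a_3) in the standard basis. For each basis vector v_i, ℓ(v_i) = <v_i, a> is a linear equation in the a_j's. Collect the n equations into a matrix system V a = ℓ, where row i of V is v_i (expressed in the standard basis). Since V is invertible (lower-triangular with 1s on the diagonal, up to permutation), solve by back-substitution:
  V =
[[1, 1, 0],
 [1, 1, 1],
 [1, 0, 0]]
  V a = (1, 4, -1)
Solving gives a = (-1, 2, 3).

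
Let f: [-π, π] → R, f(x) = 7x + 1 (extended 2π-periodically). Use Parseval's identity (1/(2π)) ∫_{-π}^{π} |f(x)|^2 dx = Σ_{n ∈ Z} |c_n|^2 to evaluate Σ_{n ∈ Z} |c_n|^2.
Σ |c_n|^2 = 49π^2/3 + 1

Expand and integrate term by term over [-π, π]:
  ∫ (7x)^2 dx = 49·(2π^3/3); ∫ 2·7·(1)·x dx = 0 (odd integrand); ∫ 1^2 dx = 1·2π.
So (1/(2π)) ∫_{-π}^{π} (7x + 1)^2 dx = 49π^2/3 + 1 = 49π^2/3 + 1.
Parseval ⇒ Σ |c_n|^2 = 49π^2/3 + 1.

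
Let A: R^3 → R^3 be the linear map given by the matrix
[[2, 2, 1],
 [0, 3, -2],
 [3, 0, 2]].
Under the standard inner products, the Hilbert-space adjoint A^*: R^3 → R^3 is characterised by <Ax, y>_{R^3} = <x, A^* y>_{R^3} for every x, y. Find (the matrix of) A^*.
A^* = A^T =
[[2, 0, 3],
 [2, 3, 0],
 [1, -2, 2]]

For real matrices with standard dot products, the defining identity <Ax, y> = <x, A^* y> gives (Ax)^T y = x^T (A^*) y, i.e. x^T A^T y = x^T (A^*) y. Since this holds for all x, y, we must have A^* = A^T. Therefore
A^* =
[[2, 0, 3],
 [2, 3, 0],
 [1, -2, 2]].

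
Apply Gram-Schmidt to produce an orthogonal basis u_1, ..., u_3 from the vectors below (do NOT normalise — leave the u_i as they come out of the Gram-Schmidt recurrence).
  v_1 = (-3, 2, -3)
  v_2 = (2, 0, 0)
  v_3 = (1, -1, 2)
Orthogonal basis:
  u_1 = (-3, 2, -3)
  u_2 = (13/11, 6/11, -9/11)
  u_3 = (0, 3/13, 2/13)

Apply the Gram-Schmidt recurrence
  u_1 = v_1
  u_i = v_i − Σ_{j<i} ((v_i · u_j) / (u_j · u_j)) · u_j.

Step by step this gives:
  u_1 = (-3, 2, -3)
  u_2 = (13/11, 6/11, -9/11)
  u_3 = (0, 3/13, 2/13)

Orthogonality check:
  u_2 · u_1 = 0 (should be 0)
  u_3 · u_1 = 0 (should be 0)
  u_3 · u_2 = 0 (should be 0)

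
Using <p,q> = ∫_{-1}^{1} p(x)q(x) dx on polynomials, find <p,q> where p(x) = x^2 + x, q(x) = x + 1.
<p,q> = 4/3

Expand the product: p(x)·q(x) = x^3 + 2*x^2 + x.
∫_{-1}^{1} of each monomial x^k gives [2/(k+1) if k even, 0 if k odd]. Integrating term-by-term (or equivalently evaluating the antiderivative F(x) = x^4/4 + 2*x^3/3 + x^2/2 at the endpoints):
  F(1) − F(−1) = 17/12 − (1/12) = 4/3.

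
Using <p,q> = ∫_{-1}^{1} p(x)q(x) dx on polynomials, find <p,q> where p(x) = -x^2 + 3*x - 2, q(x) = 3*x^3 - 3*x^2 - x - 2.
<p,q> = 242/15

Expand the product: p(x)·q(x) = -3*x^5 + 12*x^4 - 14*x^3 + 5*x^2 - 4*x + 4.
∫_{-1}^{1} of each monomial x^k gives [2/(k+1) if k even, 0 if k odd]. Integrating term-by-term (or equivalently evaluating the antiderivative F(x) = -x^6/2 + 12*x^5/5 - 7*x^4/2 + 5*x^3/3 - 2*x^2 + 4*x at the endpoints):
  F(1) − F(−1) = 31/15 − (-211/15) = 242/15.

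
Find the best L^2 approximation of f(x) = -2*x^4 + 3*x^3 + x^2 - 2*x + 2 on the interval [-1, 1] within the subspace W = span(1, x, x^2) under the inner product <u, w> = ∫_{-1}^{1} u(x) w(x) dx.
g(x) = -5*x^2/7 - x/5 + 76/35

The best approximation g ∈ W is the orthogonal projection of f onto W. Writing g = a_0 + a_1 x + a_2 x^2, the coefficients solve the normal equations G · a = b where
  G_{ij} = <φ_i, φ_j> and b_i = <f, φ_i>, with φ_0 = 1, φ_1 = x, φ_2 = x^2.
G =
  [2, 0, 2/3]
  [0, 2/3, 0]
  [2/3, 0, 2/5],
b = (58/15, -2/15, 122/105).
Solving gives a_0 = 76/35, a_1 = -1/5, a_2 = -5/7, so
  g(x) = -5*x^2/7 - x/5 + 76/35.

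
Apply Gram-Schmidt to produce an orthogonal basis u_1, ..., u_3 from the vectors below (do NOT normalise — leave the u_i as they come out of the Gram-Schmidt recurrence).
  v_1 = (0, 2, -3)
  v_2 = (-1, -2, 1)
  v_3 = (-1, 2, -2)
Orthogonal basis:
  u_1 = (0, 2, -3)
  u_2 = (-1, -12/13, -8/13)
  u_3 = (-24/29, 18/29, 12/29)

Apply the Gram-Schmidt recurrence
  u_1 = v_1
  u_i = v_i − Σ_{j<i} ((v_i · u_j) / (u_j · u_j)) · u_j.

Step by step this gives:
  u_1 = (0, 2, -3)
  u_2 = (-1, -12/13, -8/13)
  u_3 = (-24/29, 18/29, 12/29)

Orthogonality check:
  u_2 · u_1 = 0 (should be 0)
  u_3 · u_1 = 0 (should be 0)
  u_3 · u_2 = 0 (should be 0)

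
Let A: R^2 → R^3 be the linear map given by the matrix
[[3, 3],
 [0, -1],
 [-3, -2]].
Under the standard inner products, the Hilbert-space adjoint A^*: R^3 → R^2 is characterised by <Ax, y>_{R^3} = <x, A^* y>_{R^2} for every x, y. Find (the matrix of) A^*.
A^* = A^T =
[[3, 0, -3],
 [3, -1, -2]]

For real matrices with standard dot products, the defining identity <Ax, y> = <x, A^* y> gives (Ax)^T y = x^T (A^*) y, i.e. x^T A^T y = x^T (A^*) y. Since this holds for all x, y, we must have A^* = A^T. Therefore
A^* =
[[3, 0, -3],
 [3, -1, -2]].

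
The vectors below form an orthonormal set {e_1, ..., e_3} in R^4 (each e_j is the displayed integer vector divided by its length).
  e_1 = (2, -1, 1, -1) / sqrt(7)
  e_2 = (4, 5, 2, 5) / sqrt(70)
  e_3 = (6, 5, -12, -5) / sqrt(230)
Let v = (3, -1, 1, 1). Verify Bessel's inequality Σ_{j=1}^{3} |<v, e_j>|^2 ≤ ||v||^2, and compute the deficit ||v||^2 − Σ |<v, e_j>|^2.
Σ |<v, e_j>|^2 = 227/23; ||v||^2 = 12; deficit = 49/23

Write each e_j = u_j / sqrt(<u_j, u_j>) where u_j is the displayed integer vector. Then <v, e_j> = <v, u_j> / sqrt(<u_j, u_j>), so |<v, e_j>|^2 = <v, u_j>^2 / <u_j, u_j>.
Coefficients: <v, e_1> = 7/sqrt(7), <v, e_2> = 14/sqrt(70), <v, e_3> = -4/sqrt(230).
Square and sum: Σ |<v, e_j>|^2 = 227/23.
Compute ||v||^2 = v·v = 12.
Deficit = 12 − 227/23 = 49/23 ≥ 0, confirming Bessel's inequality. (The deficit equals ||v − Σ <v,e_j> e_j||^2, the squared distance from v to span{e_j}.)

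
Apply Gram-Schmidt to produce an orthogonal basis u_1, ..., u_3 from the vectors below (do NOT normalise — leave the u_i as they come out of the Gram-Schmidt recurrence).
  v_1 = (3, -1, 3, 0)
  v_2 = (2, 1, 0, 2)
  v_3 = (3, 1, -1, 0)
Orthogonal basis:
  u_1 = (3, -1, 3, 0)
  u_2 = (23/19, 24/19, -15/19, 2)
  u_3 = (96/73, 24/73, -88/73, -108/73)

Apply the Gram-Schmidt recurrence
  u_1 = v_1
  u_i = v_i − Σ_{j<i} ((v_i · u_j) / (u_j · u_j)) · u_j.

Step by step this gives:
  u_1 = (3, -1, 3, 0)
  u_2 = (23/19, 24/19, -15/19, 2)
  u_3 = (96/73, 24/73, -88/73, -108/73)

Orthogonality check:
  u_2 · u_1 = 0 (should be 0)
  u_3 · u_1 = 0 (should be 0)
  u_3 · u_2 = 0 (should be 0)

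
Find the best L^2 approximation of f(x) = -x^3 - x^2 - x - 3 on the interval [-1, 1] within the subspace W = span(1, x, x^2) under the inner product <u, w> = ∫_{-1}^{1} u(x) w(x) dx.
g(x) = -x^2 - 8*x/5 - 3

The best approximation g ∈ W is the orthogonal projection of f onto W. Writing g = a_0 + a_1 x + a_2 x^2, the coefficients solve the normal equations G · a = b where
  G_{ij} = <φ_i, φ_j> and b_i = <f, φ_i>, with φ_0 = 1, φ_1 = x, φ_2 = x^2.
G =
  [2, 0, 2/3]
  [0, 2/3, 0]
  [2/3, 0, 2/5],
b = (-20/3, -16/15, -12/5).
Solving gives a_0 = -3, a_1 = -8/5, a_2 = -1, so
  g(x) = -x^2 - 8*x/5 - 3.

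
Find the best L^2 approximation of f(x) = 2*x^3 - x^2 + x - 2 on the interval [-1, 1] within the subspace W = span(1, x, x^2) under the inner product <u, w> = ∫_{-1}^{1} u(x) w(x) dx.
g(x) = -x^2 + 11*x/5 - 2

The best approximation g ∈ W is the orthogonal projection of f onto W. Writing g = a_0 + a_1 x + a_2 x^2, the coefficients solve the normal equations G · a = b where
  G_{ij} = <φ_i, φ_j> and b_i = <f, φ_i>, with φ_0 = 1, φ_1 = x, φ_2 = x^2.
G =
  [2, 0, 2/3]
  [0, 2/3, 0]
  [2/3, 0, 2/5],
b = (-14/3, 22/15, -26/15).
Solving gives a_0 = -2, a_1 = 11/5, a_2 = -1, so
  g(x) = -x^2 + 11*x/5 - 2.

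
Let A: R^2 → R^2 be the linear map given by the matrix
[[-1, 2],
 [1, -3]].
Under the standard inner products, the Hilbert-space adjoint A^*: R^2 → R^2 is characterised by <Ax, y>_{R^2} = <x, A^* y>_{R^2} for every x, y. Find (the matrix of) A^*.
A^* = A^T =
[[-1, 1],
 [2, -3]]

For real matrices with standard dot products, the defining identity <Ax, y> = <x, A^* y> gives (Ax)^T y = x^T (A^*) y, i.e. x^T A^T y = x^T (A^*) y. Since this holds for all x, y, we must have A^* = A^T. Therefore
A^* =
[[-1, 1],
 [2, -3]].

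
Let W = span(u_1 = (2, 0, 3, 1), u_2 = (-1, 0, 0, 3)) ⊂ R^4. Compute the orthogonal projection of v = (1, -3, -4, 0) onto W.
proj_W(v) = (-194/139, 0, -297/139, -111/139)

Set up U = [u_1 | ... | u_2] ∈ R^(4×2). The projector onto W = col(U) is P = U (U^T U)^(-1) U^T.
Compute U^T U =
  [14, 1]
  [1, 10],
and U^T v = (-10, -1).
Solve U^T U · c = U^T v for the coefficients: c = (-99/139, -4/139). The projection is proj_W(v) = U c.
Check: (v - proj_W(v)) · u_1 = 0  (should be 0).
Check: (v - proj_W(v)) · u_2 = 0  (should be 0).
Result: proj_W(v) = (-194/139, 0, -297/139, -111/139).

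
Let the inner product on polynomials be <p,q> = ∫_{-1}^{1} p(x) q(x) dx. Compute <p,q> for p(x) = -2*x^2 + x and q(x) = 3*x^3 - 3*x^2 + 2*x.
<p,q> = 74/15

Expand the product: p(x)·q(x) = -6*x^5 + 9*x^4 - 7*x^3 + 2*x^2.
∫_{-1}^{1} of each monomial x^k gives [2/(k+1) if k even, 0 if k odd]. Integrating term-by-term (or equivalently evaluating the antiderivative F(x) = -x^6 + 9*x^5/5 - 7*x^4/4 + 2*x^3/3 at the endpoints):
  F(1) − F(−1) = -17/60 − (-313/60) = 74/15.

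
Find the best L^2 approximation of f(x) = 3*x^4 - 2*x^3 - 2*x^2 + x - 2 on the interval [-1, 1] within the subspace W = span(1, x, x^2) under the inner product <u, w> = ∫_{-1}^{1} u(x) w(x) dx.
g(x) = 4*x^2/7 - x/5 - 79/35

The best approximation g ∈ W is the orthogonal projection of f onto W. Writing g = a_0 + a_1 x + a_2 x^2, the coefficients solve the normal equations G · a = b where
  G_{ij} = <φ_i, φ_j> and b_i = <f, φ_i>, with φ_0 = 1, φ_1 = x, φ_2 = x^2.
G =
  [2, 0, 2/3]
  [0, 2/3, 0]
  [2/3, 0, 2/5],
b = (-62/15, -2/15, -134/105).
Solving gives a_0 = -79/35, a_1 = -1/5, a_2 = 4/7, so
  g(x) = 4*x^2/7 - x/5 - 79/35.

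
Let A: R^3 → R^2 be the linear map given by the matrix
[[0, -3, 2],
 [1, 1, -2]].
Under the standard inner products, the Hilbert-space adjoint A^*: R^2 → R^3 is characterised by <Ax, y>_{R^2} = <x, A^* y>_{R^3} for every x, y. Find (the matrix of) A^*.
A^* = A^T =
[[0, 1],
 [-3, 1],
 [2, -2]]

For real matrices with standard dot products, the defining identity <Ax, y> = <x, A^* y> gives (Ax)^T y = x^T (A^*) y, i.e. x^T A^T y = x^T (A^*) y. Since this holds for all x, y, we must have A^* = A^T. Therefore
A^* =
[[0, 1],
 [-3, 1],
 [2, -2]].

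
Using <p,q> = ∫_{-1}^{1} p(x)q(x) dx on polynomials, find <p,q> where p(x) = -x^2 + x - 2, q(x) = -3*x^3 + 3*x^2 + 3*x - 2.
<p,q> = 74/15

Expand the product: p(x)·q(x) = 3*x^5 - 6*x^4 + 6*x^3 - x^2 - 8*x + 4.
∫_{-1}^{1} of each monomial x^k gives [2/(k+1) if k even, 0 if k odd]. Integrating term-by-term (or equivalently evaluating the antiderivative F(x) = x^6/2 - 6*x^5/5 + 3*x^4/2 - x^3/3 - 4*x^2 + 4*x at the endpoints):
  F(1) − F(−1) = 7/15 − (-67/15) = 74/15.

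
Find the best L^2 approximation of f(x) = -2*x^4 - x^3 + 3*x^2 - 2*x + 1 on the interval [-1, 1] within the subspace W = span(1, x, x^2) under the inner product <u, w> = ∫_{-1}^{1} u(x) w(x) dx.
g(x) = 9*x^2/7 - 13*x/5 + 41/35

The best approximation g ∈ W is the orthogonal projection of f onto W. Writing g = a_0 + a_1 x + a_2 x^2, the coefficients solve the normal equations G · a = b where
  G_{ij} = <φ_i, φ_j> and b_i = <f, φ_i>, with φ_0 = 1, φ_1 = x, φ_2 = x^2.
G =
  [2, 0, 2/3]
  [0, 2/3, 0]
  [2/3, 0, 2/5],
b = (16/5, -26/15, 136/105).
Solving gives a_0 = 41/35, a_1 = -13/5, a_2 = 9/7, so
  g(x) = 9*x^2/7 - 13*x/5 + 41/35.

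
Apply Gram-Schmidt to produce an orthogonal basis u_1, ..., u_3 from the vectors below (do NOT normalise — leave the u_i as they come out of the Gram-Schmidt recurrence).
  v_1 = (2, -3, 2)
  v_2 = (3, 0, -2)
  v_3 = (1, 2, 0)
Orthogonal basis:
  u_1 = (2, -3, 2)
  u_2 = (47/17, 6/17, -38/17)
  u_3 = (156/217, 260/217, 234/217)

Apply the Gram-Schmidt recurrence
  u_1 = v_1
  u_i = v_i − Σ_{j<i} ((v_i · u_j) / (u_j · u_j)) · u_j.

Step by step this gives:
  u_1 = (2, -3, 2)
  u_2 = (47/17, 6/17, -38/17)
  u_3 = (156/217, 260/217, 234/217)

Orthogonality check:
  u_2 · u_1 = 0 (should be 0)
  u_3 · u_1 = 0 (should be 0)
  u_3 · u_2 = 0 (should be 0)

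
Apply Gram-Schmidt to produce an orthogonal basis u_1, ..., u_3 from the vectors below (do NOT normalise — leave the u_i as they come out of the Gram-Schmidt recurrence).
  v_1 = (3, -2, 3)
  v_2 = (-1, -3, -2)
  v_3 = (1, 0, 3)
Orthogonal basis:
  u_1 = (3, -2, 3)
  u_2 = (-13/22, -36/11, -35/22)
  u_3 = (-20/23, -60/299, 220/299)

Apply the Gram-Schmidt recurrence
  u_1 = v_1
  u_i = v_i − Σ_{j<i} ((v_i · u_j) / (u_j · u_j)) · u_j.

Step by step this gives:
  u_1 = (3, -2, 3)
  u_2 = (-13/22, -36/11, -35/22)
  u_3 = (-20/23, -60/299, 220/299)

Orthogonality check:
  u_2 · u_1 = 0 (should be 0)
  u_3 · u_1 = 0 (should be 0)
  u_3 · u_2 = 0 (should be 0)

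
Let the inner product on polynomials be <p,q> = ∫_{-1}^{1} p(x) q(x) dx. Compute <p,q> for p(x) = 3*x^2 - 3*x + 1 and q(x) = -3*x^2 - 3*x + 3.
<p,q> = 62/5

Expand the product: p(x)·q(x) = -9*x^4 + 15*x^2 - 12*x + 3.
∫_{-1}^{1} of each monomial x^k gives [2/(k+1) if k even, 0 if k odd]. Integrating term-by-term (or equivalently evaluating the antiderivative F(x) = -9*x^5/5 + 5*x^3 - 6*x^2 + 3*x at the endpoints):
  F(1) − F(−1) = 1/5 − (-61/5) = 62/5.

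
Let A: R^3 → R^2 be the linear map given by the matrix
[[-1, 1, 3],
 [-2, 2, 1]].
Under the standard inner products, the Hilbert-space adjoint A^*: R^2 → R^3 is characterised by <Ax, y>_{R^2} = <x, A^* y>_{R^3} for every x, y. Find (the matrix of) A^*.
A^* = A^T =
[[-1, -2],
 [1, 2],
 [3, 1]]

For real matrices with standard dot products, the defining identity <Ax, y> = <x, A^* y> gives (Ax)^T y = x^T (A^*) y, i.e. x^T A^T y = x^T (A^*) y. Since this holds for all x, y, we must have A^* = A^T. Therefore
A^* =
[[-1, -2],
 [1, 2],
 [3, 1]].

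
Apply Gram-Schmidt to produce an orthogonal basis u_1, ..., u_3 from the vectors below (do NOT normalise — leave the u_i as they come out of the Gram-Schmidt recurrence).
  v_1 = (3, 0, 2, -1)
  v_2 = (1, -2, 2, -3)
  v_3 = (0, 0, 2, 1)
Orthogonal basis:
  u_1 = (3, 0, 2, -1)
  u_2 = (-8/7, -2, 4/7, -16/7)
  u_3 = (-29/38, -4/19, 31/19, 37/38)

Apply the Gram-Schmidt recurrence
  u_1 = v_1
  u_i = v_i − Σ_{j<i} ((v_i · u_j) / (u_j · u_j)) · u_j.

Step by step this gives:
  u_1 = (3, 0, 2, -1)
  u_2 = (-8/7, -2, 4/7, -16/7)
  u_3 = (-29/38, -4/19, 31/19, 37/38)

Orthogonality check:
  u_2 · u_1 = 0 (should be 0)
  u_3 · u_1 = 0 (should be 0)
  u_3 · u_2 = 0 (should be 0)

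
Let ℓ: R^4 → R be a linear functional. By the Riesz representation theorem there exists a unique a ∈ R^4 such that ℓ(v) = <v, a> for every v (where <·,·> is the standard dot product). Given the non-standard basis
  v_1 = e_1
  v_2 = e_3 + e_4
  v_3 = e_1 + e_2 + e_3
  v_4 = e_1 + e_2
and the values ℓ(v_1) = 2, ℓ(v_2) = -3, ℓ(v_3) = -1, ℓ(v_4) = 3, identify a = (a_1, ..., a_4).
a = (2, 1, -4, 1)

Write a = (a_1, ..., a_4) in the standard basis. For each basis vector v_i, ℓ(v_i) = <v_i, a> is a linear equation in the a_j's. Collect the n equations into a matrix system V a = ℓ, where row i of V is v_i (expressed in the standard basis). Since V is invertible (lower-triangular with 1s on the diagonal, up to permutation), solve by back-substitution:
  V =
[[1, 0, 0, 0],
 [0, 0, 1, 1],
 [1, 1, 1, 0],
 [1, 1, 0, 0]]
  V a = (2, -3, -1, 3)
Solving gives a = (2, 1, -4, 1).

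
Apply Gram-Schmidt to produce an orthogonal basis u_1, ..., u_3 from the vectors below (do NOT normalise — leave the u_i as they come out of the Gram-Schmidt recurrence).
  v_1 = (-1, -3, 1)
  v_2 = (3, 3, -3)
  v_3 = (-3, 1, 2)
Orthogonal basis:
  u_1 = (-1, -3, 1)
  u_2 = (18/11, -12/11, -18/11)
  u_3 = (-1/2, 0, -1/2)

Apply the Gram-Schmidt recurrence
  u_1 = v_1
  u_i = v_i − Σ_{j<i} ((v_i · u_j) / (u_j · u_j)) · u_j.

Step by step this gives:
  u_1 = (-1, -3, 1)
  u_2 = (18/11, -12/11, -18/11)
  u_3 = (-1/2, 0, -1/2)

Orthogonality check:
  u_2 · u_1 = 0 (should be 0)
  u_3 · u_1 = 0 (should be 0)
  u_3 · u_2 = 0 (should be 0)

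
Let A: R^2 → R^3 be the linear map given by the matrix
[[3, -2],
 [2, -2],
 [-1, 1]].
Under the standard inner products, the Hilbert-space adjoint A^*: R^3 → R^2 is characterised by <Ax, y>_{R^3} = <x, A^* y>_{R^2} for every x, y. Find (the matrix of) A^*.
A^* = A^T =
[[3, 2, -1],
 [-2, -2, 1]]

For real matrices with standard dot products, the defining identity <Ax, y> = <x, A^* y> gives (Ax)^T y = x^T (A^*) y, i.e. x^T A^T y = x^T (A^*) y. Since this holds for all x, y, we must have A^* = A^T. Therefore
A^* =
[[3, 2, -1],
 [-2, -2, 1]].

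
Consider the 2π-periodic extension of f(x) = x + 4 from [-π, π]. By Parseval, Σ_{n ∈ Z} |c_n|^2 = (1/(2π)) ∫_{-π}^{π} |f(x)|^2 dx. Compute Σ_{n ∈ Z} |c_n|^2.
Σ |c_n|^2 = π^2/3 + 16

Expand and integrate term by term over [-π, π]:
  ∫ (x)^2 dx = 1·(2π^3/3); ∫ 2·1·(4)·x dx = 0 (odd integrand); ∫ 4^2 dx = 16·2π.
So (1/(2π)) ∫_{-π}^{π} (x + 4)^2 dx = 1π^2/3 + 16 = π^2/3 + 16.
Parseval ⇒ Σ |c_n|^2 = π^2/3 + 16.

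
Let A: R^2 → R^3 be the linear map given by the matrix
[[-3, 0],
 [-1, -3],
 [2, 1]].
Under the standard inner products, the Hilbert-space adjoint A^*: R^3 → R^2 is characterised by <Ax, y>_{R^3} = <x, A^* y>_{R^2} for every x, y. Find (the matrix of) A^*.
A^* = A^T =
[[-3, -1, 2],
 [0, -3, 1]]

For real matrices with standard dot products, the defining identity <Ax, y> = <x, A^* y> gives (Ax)^T y = x^T (A^*) y, i.e. x^T A^T y = x^T (A^*) y. Since this holds for all x, y, we must have A^* = A^T. Therefore
A^* =
[[-3, -1, 2],
 [0, -3, 1]].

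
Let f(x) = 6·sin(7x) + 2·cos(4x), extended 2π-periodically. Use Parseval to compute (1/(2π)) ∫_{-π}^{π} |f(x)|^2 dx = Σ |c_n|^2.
Σ |c_n|^2 = 20

Expand |f|^2 and use orthogonality of {sin(nx), cos(mx)} on [-π, π]:
  ∫_{-π}^{π} sin(nx)^2 dx = π, ∫ cos(mx)^2 dx = π, and cross terms integrate to 0.
So ∫_{-π}^{π} f(x)^2 dx = 6^2 · π + 2^2 · π = (36 + 4)π.
Divide by 2π: (36 + 4)/2 = 20.
By Parseval, this equals Σ |c_n|^2.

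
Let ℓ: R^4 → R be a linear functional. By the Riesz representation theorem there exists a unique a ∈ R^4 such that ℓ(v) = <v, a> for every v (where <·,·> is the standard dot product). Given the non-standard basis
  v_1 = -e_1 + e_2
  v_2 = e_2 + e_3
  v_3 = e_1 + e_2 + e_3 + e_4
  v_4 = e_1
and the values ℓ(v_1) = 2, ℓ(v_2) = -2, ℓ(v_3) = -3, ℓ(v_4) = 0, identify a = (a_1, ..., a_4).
a = (0, 2, -4, -1)

Write a = (a_1, ..., a_4) in the standard basis. For each basis vector v_i, ℓ(v_i) = <v_i, a> is a linear equation in the a_j's. Collect the n equations into a matrix system V a = ℓ, where row i of V is v_i (expressed in the standard basis). Since V is invertible (lower-triangular with 1s on the diagonal, up to permutation), solve by back-substitution:
  V =
[[-1, 1, 0, 0],
 [0, 1, 1, 0],
 [1, 1, 1, 1],
 [1, 0, 0, 0]]
  V a = (2, -2, -3, 0)
Solving gives a = (0, 2, -4, -1).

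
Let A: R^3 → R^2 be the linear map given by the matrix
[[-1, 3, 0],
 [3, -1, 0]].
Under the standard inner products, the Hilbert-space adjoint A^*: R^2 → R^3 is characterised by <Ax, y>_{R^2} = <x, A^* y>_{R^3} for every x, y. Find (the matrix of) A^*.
A^* = A^T =
[[-1, 3],
 [3, -1],
 [0, 0]]

For real matrices with standard dot products, the defining identity <Ax, y> = <x, A^* y> gives (Ax)^T y = x^T (A^*) y, i.e. x^T A^T y = x^T (A^*) y. Since this holds for all x, y, we must have A^* = A^T. Therefore
A^* =
[[-1, 3],
 [3, -1],
 [0, 0]].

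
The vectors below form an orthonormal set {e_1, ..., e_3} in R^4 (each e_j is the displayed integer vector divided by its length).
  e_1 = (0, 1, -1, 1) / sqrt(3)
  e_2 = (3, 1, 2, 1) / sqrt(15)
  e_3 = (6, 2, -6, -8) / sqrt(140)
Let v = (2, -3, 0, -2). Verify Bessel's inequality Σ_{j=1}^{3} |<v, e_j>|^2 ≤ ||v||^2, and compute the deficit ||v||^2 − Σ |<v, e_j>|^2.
Σ |<v, e_j>|^2 = 83/7; ||v||^2 = 17; deficit = 36/7

Write each e_j = u_j / sqrt(<u_j, u_j>) where u_j is the displayed integer vector. Then <v, e_j> = <v, u_j> / sqrt(<u_j, u_j>), so |<v, e_j>|^2 = <v, u_j>^2 / <u_j, u_j>.
Coefficients: <v, e_1> = -5/sqrt(3), <v, e_2> = 1/sqrt(15), <v, e_3> = 22/sqrt(140).
Square and sum: Σ |<v, e_j>|^2 = 83/7.
Compute ||v||^2 = v·v = 17.
Deficit = 17 − 83/7 = 36/7 ≥ 0, confirming Bessel's inequality. (The deficit equals ||v − Σ <v,e_j> e_j||^2, the squared distance from v to span{e_j}.)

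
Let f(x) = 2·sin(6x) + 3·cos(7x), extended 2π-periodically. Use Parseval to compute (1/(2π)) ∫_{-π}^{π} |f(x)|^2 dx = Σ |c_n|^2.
Σ |c_n|^2 = 13/2

Expand |f|^2 and use orthogonality of {sin(nx), cos(mx)} on [-π, π]:
  ∫_{-π}^{π} sin(nx)^2 dx = π, ∫ cos(mx)^2 dx = π, and cross terms integrate to 0.
So ∫_{-π}^{π} f(x)^2 dx = 2^2 · π + 3^2 · π = (4 + 9)π.
Divide by 2π: (4 + 9)/2 = 13/2.
By Parseval, this equals Σ |c_n|^2.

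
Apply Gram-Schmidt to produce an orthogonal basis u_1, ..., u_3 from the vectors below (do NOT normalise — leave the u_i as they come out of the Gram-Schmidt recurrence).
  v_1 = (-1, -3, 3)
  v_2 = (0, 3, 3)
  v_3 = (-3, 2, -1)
Orthogonal basis:
  u_1 = (-1, -3, 3)
  u_2 = (0, 3, 3)
  u_3 = (-63/19, 21/38, -21/38)

Apply the Gram-Schmidt recurrence
  u_1 = v_1
  u_i = v_i − Σ_{j<i} ((v_i · u_j) / (u_j · u_j)) · u_j.

Step by step this gives:
  u_1 = (-1, -3, 3)
  u_2 = (0, 3, 3)
  u_3 = (-63/19, 21/38, -21/38)

Orthogonality check:
  u_2 · u_1 = 0 (should be 0)
  u_3 · u_1 = 0 (should be 0)
  u_3 · u_2 = 0 (should be 0)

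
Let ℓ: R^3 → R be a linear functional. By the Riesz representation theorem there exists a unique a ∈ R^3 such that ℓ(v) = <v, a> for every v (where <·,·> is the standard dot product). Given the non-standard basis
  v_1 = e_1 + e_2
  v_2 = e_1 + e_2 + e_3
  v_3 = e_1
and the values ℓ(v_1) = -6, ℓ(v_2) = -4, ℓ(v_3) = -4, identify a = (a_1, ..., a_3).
a = (-4, -2, 2)

Write a = (a_1, ..., a_3) in the standard basis. For each basis vector v_i, ℓ(v_i) = <v_i, a> is a linear equation in the a_j's. Collect the n equations into a matrix system V a = ℓ, where row i of V is v_i (expressed in the standard basis). Since V is invertible (lower-triangular with 1s on the diagonal, up to permutation), solve by back-substitution:
  V =
[[1, 1, 0],
 [1, 1, 1],
 [1, 0, 0]]
  V a = (-6, -4, -4)
Solving gives a = (-4, -2, 2).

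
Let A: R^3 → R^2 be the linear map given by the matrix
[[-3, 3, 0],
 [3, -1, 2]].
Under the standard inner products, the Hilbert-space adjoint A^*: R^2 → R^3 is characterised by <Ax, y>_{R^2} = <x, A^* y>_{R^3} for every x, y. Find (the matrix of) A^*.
A^* = A^T =
[[-3, 3],
 [3, -1],
 [0, 2]]

For real matrices with standard dot products, the defining identity <Ax, y> = <x, A^* y> gives (Ax)^T y = x^T (A^*) y, i.e. x^T A^T y = x^T (A^*) y. Since this holds for all x, y, we must have A^* = A^T. Therefore
A^* =
[[-3, 3],
 [3, -1],
 [0, 2]].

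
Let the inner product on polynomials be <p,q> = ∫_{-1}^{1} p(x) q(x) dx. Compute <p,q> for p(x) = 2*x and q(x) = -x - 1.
<p,q> = -4/3

Expand the product: p(x)·q(x) = -2*x^2 - 2*x.
∫_{-1}^{1} of each monomial x^k gives [2/(k+1) if k even, 0 if k odd]. Integrating term-by-term (or equivalently evaluating the antiderivative F(x) = -2*x^3/3 - x^2 at the endpoints):
  F(1) − F(−1) = -5/3 − (-1/3) = -4/3.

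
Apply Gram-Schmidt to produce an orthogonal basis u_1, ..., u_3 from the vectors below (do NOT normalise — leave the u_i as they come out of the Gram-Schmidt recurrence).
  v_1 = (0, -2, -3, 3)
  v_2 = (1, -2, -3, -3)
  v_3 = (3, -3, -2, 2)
Orthogonal basis:
  u_1 = (0, -2, -3, 3)
  u_2 = (1, -18/11, -27/11, -39/11)
  u_3 = (96/35, -33/35, 38/35, 16/35)

Apply the Gram-Schmidt recurrence
  u_1 = v_1
  u_i = v_i − Σ_{j<i} ((v_i · u_j) / (u_j · u_j)) · u_j.

Step by step this gives:
  u_1 = (0, -2, -3, 3)
  u_2 = (1, -18/11, -27/11, -39/11)
  u_3 = (96/35, -33/35, 38/35, 16/35)

Orthogonality check:
  u_2 · u_1 = 0 (should be 0)
  u_3 · u_1 = 0 (should be 0)
  u_3 · u_2 = 0 (should be 0)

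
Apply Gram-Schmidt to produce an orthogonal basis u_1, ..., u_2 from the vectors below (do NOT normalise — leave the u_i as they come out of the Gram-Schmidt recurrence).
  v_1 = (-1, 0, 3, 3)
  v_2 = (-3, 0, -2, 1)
Orthogonal basis:
  u_1 = (-1, 0, 3, 3)
  u_2 = (-3, 0, -2, 1)

Apply the Gram-Schmidt recurrence
  u_1 = v_1
  u_i = v_i − Σ_{j<i} ((v_i · u_j) / (u_j · u_j)) · u_j.

Step by step this gives:
  u_1 = (-1, 0, 3, 3)
  u_2 = (-3, 0, -2, 1)

Orthogonality check:
  u_2 · u_1 = 0 (should be 0)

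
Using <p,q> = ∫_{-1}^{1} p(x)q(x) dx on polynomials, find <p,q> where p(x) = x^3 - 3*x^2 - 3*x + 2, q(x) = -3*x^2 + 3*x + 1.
<p,q> = -16/5

Expand the product: p(x)·q(x) = -3*x^5 + 12*x^4 + x^3 - 18*x^2 + 3*x + 2.
∫_{-1}^{1} of each monomial x^k gives [2/(k+1) if k even, 0 if k odd]. Integrating term-by-term (or equivalently evaluating the antiderivative F(x) = -x^6/2 + 12*x^5/5 + x^4/4 - 6*x^3 + 3*x^2/2 + 2*x at the endpoints):
  F(1) − F(−1) = -7/20 − (57/20) = -16/5.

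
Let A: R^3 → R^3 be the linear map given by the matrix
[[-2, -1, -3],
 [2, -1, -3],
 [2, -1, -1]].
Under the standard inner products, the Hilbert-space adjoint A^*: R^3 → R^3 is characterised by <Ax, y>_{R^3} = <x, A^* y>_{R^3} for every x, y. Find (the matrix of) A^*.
A^* = A^T =
[[-2, 2, 2],
 [-1, -1, -1],
 [-3, -3, -1]]

For real matrices with standard dot products, the defining identity <Ax, y> = <x, A^* y> gives (Ax)^T y = x^T (A^*) y, i.e. x^T A^T y = x^T (A^*) y. Since this holds for all x, y, we must have A^* = A^T. Therefore
A^* =
[[-2, 2, 2],
 [-1, -1, -1],
 [-3, -3, -1]].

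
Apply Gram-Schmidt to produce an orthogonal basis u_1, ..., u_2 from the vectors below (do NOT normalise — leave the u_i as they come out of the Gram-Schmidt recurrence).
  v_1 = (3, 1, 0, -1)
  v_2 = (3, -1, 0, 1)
Orthogonal basis:
  u_1 = (3, 1, 0, -1)
  u_2 = (12/11, -18/11, 0, 18/11)

Apply the Gram-Schmidt recurrence
  u_1 = v_1
  u_i = v_i − Σ_{j<i} ((v_i · u_j) / (u_j · u_j)) · u_j.

Step by step this gives:
  u_1 = (3, 1, 0, -1)
  u_2 = (12/11, -18/11, 0, 18/11)

Orthogonality check:
  u_2 · u_1 = 0 (should be 0)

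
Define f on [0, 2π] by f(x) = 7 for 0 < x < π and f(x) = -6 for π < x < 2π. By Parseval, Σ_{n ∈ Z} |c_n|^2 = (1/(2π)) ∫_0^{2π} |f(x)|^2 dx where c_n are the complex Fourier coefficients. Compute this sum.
Σ |c_n|^2 = 85/2

Parseval equates the L^2 energy of f (normalised by 1/(2π)) with the ℓ^2 sum of its Fourier coefficients: (1/(2π)) ∫_0^{2π} |f|^2 = Σ |c_n|^2.
Compute the left side: (1/(2π)) [∫_0^π 7^2 dx + ∫_π^{2π} (-6)^2 dx] = (1/(2π)) · (49π + 36π) = (49 + 36)/2 = 85/2.
So Σ_{n ∈ Z} |c_n|^2 = 85/2.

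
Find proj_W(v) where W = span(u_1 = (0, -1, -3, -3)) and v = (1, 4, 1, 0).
proj_W(v) = (0, 7/19, 21/19, 21/19)

Set up U = [u_1 | ... | u_1] ∈ R^(4×1). The projector onto W = col(U) is P = U (U^T U)^(-1) U^T.
Compute U^T U =
  [19],
and U^T v = (-7).
Solve U^T U · c = U^T v for the coefficients: c = (-7/19). The projection is proj_W(v) = U c.
Check: (v - proj_W(v)) · u_1 = 0  (should be 0).
Result: proj_W(v) = (0, 7/19, 21/19, 21/19).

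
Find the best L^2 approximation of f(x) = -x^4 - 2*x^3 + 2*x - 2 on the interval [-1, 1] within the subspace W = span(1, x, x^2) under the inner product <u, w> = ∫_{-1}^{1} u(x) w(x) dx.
g(x) = -6*x^2/7 + 4*x/5 - 67/35

The best approximation g ∈ W is the orthogonal projection of f onto W. Writing g = a_0 + a_1 x + a_2 x^2, the coefficients solve the normal equations G · a = b where
  G_{ij} = <φ_i, φ_j> and b_i = <f, φ_i>, with φ_0 = 1, φ_1 = x, φ_2 = x^2.
G =
  [2, 0, 2/3]
  [0, 2/3, 0]
  [2/3, 0, 2/5],
b = (-22/5, 8/15, -34/21).
Solving gives a_0 = -67/35, a_1 = 4/5, a_2 = -6/7, so
  g(x) = -6*x^2/7 + 4*x/5 - 67/35.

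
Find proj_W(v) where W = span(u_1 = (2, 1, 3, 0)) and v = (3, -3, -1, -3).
proj_W(v) = (0, 0, 0, 0)

Set up U = [u_1 | ... | u_1] ∈ R^(4×1). The projector onto W = col(U) is P = U (U^T U)^(-1) U^T.
Compute U^T U =
  [14],
and U^T v = (0).
Solve U^T U · c = U^T v for the coefficients: c = (0). The projection is proj_W(v) = U c.
Check: (v - proj_W(v)) · u_1 = 0  (should be 0).
Result: proj_W(v) = (0, 0, 0, 0).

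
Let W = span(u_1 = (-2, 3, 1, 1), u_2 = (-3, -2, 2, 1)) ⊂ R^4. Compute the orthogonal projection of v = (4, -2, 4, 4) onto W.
proj_W(v) = (2/87, -172/87, 4/29, -14/87)

Set up U = [u_1 | ... | u_2] ∈ R^(4×2). The projector onto W = col(U) is P = U (U^T U)^(-1) U^T.
Compute U^T U =
  [15, 3]
  [3, 18],
and U^T v = (-6, 4).
Solve U^T U · c = U^T v for the coefficients: c = (-40/87, 26/87). The projection is proj_W(v) = U c.
Check: (v - proj_W(v)) · u_1 = 0  (should be 0).
Check: (v - proj_W(v)) · u_2 = 0  (should be 0).
Result: proj_W(v) = (2/87, -172/87, 4/29, -14/87).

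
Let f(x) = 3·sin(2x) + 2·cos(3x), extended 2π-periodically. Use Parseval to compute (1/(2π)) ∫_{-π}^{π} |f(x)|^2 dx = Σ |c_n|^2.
Σ |c_n|^2 = 13/2

Expand |f|^2 and use orthogonality of {sin(nx), cos(mx)} on [-π, π]:
  ∫_{-π}^{π} sin(nx)^2 dx = π, ∫ cos(mx)^2 dx = π, and cross terms integrate to 0.
So ∫_{-π}^{π} f(x)^2 dx = 3^2 · π + 2^2 · π = (9 + 4)π.
Divide by 2π: (9 + 4)/2 = 13/2.
By Parseval, this equals Σ |c_n|^2.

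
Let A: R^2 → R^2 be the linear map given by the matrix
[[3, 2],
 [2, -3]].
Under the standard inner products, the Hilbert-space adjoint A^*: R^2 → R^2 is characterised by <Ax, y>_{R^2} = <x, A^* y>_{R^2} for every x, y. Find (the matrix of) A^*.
A^* = A^T =
[[3, 2],
 [2, -3]]

For real matrices with standard dot products, the defining identity <Ax, y> = <x, A^* y> gives (Ax)^T y = x^T (A^*) y, i.e. x^T A^T y = x^T (A^*) y. Since this holds for all x, y, we must have A^* = A^T. Therefore
A^* =
[[3, 2],
 [2, -3]].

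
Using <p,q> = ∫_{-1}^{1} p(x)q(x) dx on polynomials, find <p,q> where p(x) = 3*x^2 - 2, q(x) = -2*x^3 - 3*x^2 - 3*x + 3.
<p,q> = -28/5

Expand the product: p(x)·q(x) = -6*x^5 - 9*x^4 - 5*x^3 + 15*x^2 + 6*x - 6.
∫_{-1}^{1} of each monomial x^k gives [2/(k+1) if k even, 0 if k odd]. Integrating term-by-term (or equivalently evaluating the antiderivative F(x) = -x^6 - 9*x^5/5 - 5*x^4/4 + 5*x^3 + 3*x^2 - 6*x at the endpoints):
  F(1) − F(−1) = -41/20 − (71/20) = -28/5.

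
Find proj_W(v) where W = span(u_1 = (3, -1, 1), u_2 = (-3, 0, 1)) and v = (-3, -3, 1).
proj_W(v) = (-60/23, -15/23, 50/23)

Set up U = [u_1 | ... | u_2] ∈ R^(3×2). The projector onto W = col(U) is P = U (U^T U)^(-1) U^T.
Compute U^T U =
  [11, -8]
  [-8, 10],
and U^T v = (-5, 10).
Solve U^T U · c = U^T v for the coefficients: c = (15/23, 35/23). The projection is proj_W(v) = U c.
Check: (v - proj_W(v)) · u_1 = 0  (should be 0).
Check: (v - proj_W(v)) · u_2 = 0  (should be 0).
Result: proj_W(v) = (-60/23, -15/23, 50/23).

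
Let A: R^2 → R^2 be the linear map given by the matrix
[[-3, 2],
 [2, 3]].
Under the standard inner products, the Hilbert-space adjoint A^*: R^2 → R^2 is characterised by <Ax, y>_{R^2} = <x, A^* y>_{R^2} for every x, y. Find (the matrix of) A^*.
A^* = A^T =
[[-3, 2],
 [2, 3]]

For real matrices with standard dot products, the defining identity <Ax, y> = <x, A^* y> gives (Ax)^T y = x^T (A^*) y, i.e. x^T A^T y = x^T (A^*) y. Since this holds for all x, y, we must have A^* = A^T. Therefore
A^* =
[[-3, 2],
 [2, 3]].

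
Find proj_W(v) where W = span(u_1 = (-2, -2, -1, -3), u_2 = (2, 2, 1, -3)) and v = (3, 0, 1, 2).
proj_W(v) = (14/9, 14/9, 7/9, 2)

Set up U = [u_1 | ... | u_2] ∈ R^(4×2). The projector onto W = col(U) is P = U (U^T U)^(-1) U^T.
Compute U^T U =
  [18, 0]
  [0, 18],
and U^T v = (-13, 1).
Solve U^T U · c = U^T v for the coefficients: c = (-13/18, 1/18). The projection is proj_W(v) = U c.
Check: (v - proj_W(v)) · u_1 = 0  (should be 0).
Check: (v - proj_W(v)) · u_2 = 0  (should be 0).
Result: proj_W(v) = (14/9, 14/9, 7/9, 2).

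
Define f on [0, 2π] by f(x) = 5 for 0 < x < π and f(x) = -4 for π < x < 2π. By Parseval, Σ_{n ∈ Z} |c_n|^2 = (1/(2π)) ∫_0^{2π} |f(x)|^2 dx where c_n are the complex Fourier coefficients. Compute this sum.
Σ |c_n|^2 = 41/2

Parseval equates the L^2 energy of f (normalised by 1/(2π)) with the ℓ^2 sum of its Fourier coefficients: (1/(2π)) ∫_0^{2π} |f|^2 = Σ |c_n|^2.
Compute the left side: (1/(2π)) [∫_0^π 5^2 dx + ∫_π^{2π} (-4)^2 dx] = (1/(2π)) · (25π + 16π) = (25 + 16)/2 = 41/2.
So Σ_{n ∈ Z} |c_n|^2 = 41/2.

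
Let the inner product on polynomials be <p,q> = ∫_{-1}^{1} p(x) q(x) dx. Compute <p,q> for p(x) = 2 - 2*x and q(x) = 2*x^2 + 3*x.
<p,q> = -4/3

Expand the product: p(x)·q(x) = -4*x^3 - 2*x^2 + 6*x.
∫_{-1}^{1} of each monomial x^k gives [2/(k+1) if k even, 0 if k odd]. Integrating term-by-term (or equivalently evaluating the antiderivative F(x) = -x^4 - 2*x^3/3 + 3*x^2 at the endpoints):
  F(1) − F(−1) = 4/3 − (8/3) = -4/3.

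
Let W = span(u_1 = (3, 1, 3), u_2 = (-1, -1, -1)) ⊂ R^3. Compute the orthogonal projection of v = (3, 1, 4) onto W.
proj_W(v) = (7/2, 1, 7/2)

Set up U = [u_1 | ... | u_2] ∈ R^(3×2). The projector onto W = col(U) is P = U (U^T U)^(-1) U^T.
Compute U^T U =
  [19, -7]
  [-7, 3],
and U^T v = (22, -8).
Solve U^T U · c = U^T v for the coefficients: c = (5/4, 1/4). The projection is proj_W(v) = U c.
Check: (v - proj_W(v)) · u_1 = 0  (should be 0).
Check: (v - proj_W(v)) · u_2 = 0  (should be 0).
Result: proj_W(v) = (7/2, 1, 7/2).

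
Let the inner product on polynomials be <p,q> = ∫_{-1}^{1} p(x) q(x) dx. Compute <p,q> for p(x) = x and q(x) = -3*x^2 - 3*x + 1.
<p,q> = -2

Expand the product: p(x)·q(x) = -3*x^3 - 3*x^2 + x.
∫_{-1}^{1} of each monomial x^k gives [2/(k+1) if k even, 0 if k odd]. Integrating term-by-term (or equivalently evaluating the antiderivative F(x) = -3*x^4/4 - x^3 + x^2/2 at the endpoints):
  F(1) − F(−1) = -5/4 − (3/4) = -2.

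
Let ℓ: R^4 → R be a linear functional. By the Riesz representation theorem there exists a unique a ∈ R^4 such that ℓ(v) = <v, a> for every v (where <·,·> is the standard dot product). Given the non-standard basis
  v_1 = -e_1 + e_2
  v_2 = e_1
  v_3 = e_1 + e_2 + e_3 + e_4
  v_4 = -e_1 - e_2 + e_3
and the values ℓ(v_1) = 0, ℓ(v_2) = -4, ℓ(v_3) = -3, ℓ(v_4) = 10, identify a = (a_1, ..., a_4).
a = (-4, -4, 2, 3)

Write a = (a_1, ..., a_4) in the standard basis. For each basis vector v_i, ℓ(v_i) = <v_i, a> is a linear equation in the a_j's. Collect the n equations into a matrix system V a = ℓ, where row i of V is v_i (expressed in the standard basis). Since V is invertible (lower-triangular with 1s on the diagonal, up to permutation), solve by back-substitution:
  V =
[[-1, 1, 0, 0],
 [1, 0, 0, 0],
 [1, 1, 1, 1],
 [-1, -1, 1, 0]]
  V a = (0, -4, -3, 10)
Solving gives a = (-4, -4, 2, 3).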